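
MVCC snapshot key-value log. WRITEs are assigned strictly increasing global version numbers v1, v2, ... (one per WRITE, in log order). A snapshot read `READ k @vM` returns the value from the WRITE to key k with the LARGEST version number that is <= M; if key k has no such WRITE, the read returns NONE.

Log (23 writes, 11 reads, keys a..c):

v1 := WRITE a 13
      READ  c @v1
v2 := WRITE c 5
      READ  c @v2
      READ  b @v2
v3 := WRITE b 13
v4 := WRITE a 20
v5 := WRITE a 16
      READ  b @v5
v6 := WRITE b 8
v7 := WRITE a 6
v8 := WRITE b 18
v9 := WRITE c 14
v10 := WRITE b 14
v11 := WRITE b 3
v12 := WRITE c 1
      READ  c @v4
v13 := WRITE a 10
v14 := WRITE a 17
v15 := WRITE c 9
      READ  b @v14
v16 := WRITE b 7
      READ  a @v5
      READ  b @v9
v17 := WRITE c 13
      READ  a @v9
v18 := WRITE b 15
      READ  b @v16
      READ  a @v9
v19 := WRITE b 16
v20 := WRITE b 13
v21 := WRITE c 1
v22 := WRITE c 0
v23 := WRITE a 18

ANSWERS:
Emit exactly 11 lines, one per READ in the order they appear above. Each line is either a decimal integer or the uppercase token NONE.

Answer: NONE
5
NONE
13
5
3
16
18
6
7
6

Derivation:
v1: WRITE a=13  (a history now [(1, 13)])
READ c @v1: history=[] -> no version <= 1 -> NONE
v2: WRITE c=5  (c history now [(2, 5)])
READ c @v2: history=[(2, 5)] -> pick v2 -> 5
READ b @v2: history=[] -> no version <= 2 -> NONE
v3: WRITE b=13  (b history now [(3, 13)])
v4: WRITE a=20  (a history now [(1, 13), (4, 20)])
v5: WRITE a=16  (a history now [(1, 13), (4, 20), (5, 16)])
READ b @v5: history=[(3, 13)] -> pick v3 -> 13
v6: WRITE b=8  (b history now [(3, 13), (6, 8)])
v7: WRITE a=6  (a history now [(1, 13), (4, 20), (5, 16), (7, 6)])
v8: WRITE b=18  (b history now [(3, 13), (6, 8), (8, 18)])
v9: WRITE c=14  (c history now [(2, 5), (9, 14)])
v10: WRITE b=14  (b history now [(3, 13), (6, 8), (8, 18), (10, 14)])
v11: WRITE b=3  (b history now [(3, 13), (6, 8), (8, 18), (10, 14), (11, 3)])
v12: WRITE c=1  (c history now [(2, 5), (9, 14), (12, 1)])
READ c @v4: history=[(2, 5), (9, 14), (12, 1)] -> pick v2 -> 5
v13: WRITE a=10  (a history now [(1, 13), (4, 20), (5, 16), (7, 6), (13, 10)])
v14: WRITE a=17  (a history now [(1, 13), (4, 20), (5, 16), (7, 6), (13, 10), (14, 17)])
v15: WRITE c=9  (c history now [(2, 5), (9, 14), (12, 1), (15, 9)])
READ b @v14: history=[(3, 13), (6, 8), (8, 18), (10, 14), (11, 3)] -> pick v11 -> 3
v16: WRITE b=7  (b history now [(3, 13), (6, 8), (8, 18), (10, 14), (11, 3), (16, 7)])
READ a @v5: history=[(1, 13), (4, 20), (5, 16), (7, 6), (13, 10), (14, 17)] -> pick v5 -> 16
READ b @v9: history=[(3, 13), (6, 8), (8, 18), (10, 14), (11, 3), (16, 7)] -> pick v8 -> 18
v17: WRITE c=13  (c history now [(2, 5), (9, 14), (12, 1), (15, 9), (17, 13)])
READ a @v9: history=[(1, 13), (4, 20), (5, 16), (7, 6), (13, 10), (14, 17)] -> pick v7 -> 6
v18: WRITE b=15  (b history now [(3, 13), (6, 8), (8, 18), (10, 14), (11, 3), (16, 7), (18, 15)])
READ b @v16: history=[(3, 13), (6, 8), (8, 18), (10, 14), (11, 3), (16, 7), (18, 15)] -> pick v16 -> 7
READ a @v9: history=[(1, 13), (4, 20), (5, 16), (7, 6), (13, 10), (14, 17)] -> pick v7 -> 6
v19: WRITE b=16  (b history now [(3, 13), (6, 8), (8, 18), (10, 14), (11, 3), (16, 7), (18, 15), (19, 16)])
v20: WRITE b=13  (b history now [(3, 13), (6, 8), (8, 18), (10, 14), (11, 3), (16, 7), (18, 15), (19, 16), (20, 13)])
v21: WRITE c=1  (c history now [(2, 5), (9, 14), (12, 1), (15, 9), (17, 13), (21, 1)])
v22: WRITE c=0  (c history now [(2, 5), (9, 14), (12, 1), (15, 9), (17, 13), (21, 1), (22, 0)])
v23: WRITE a=18  (a history now [(1, 13), (4, 20), (5, 16), (7, 6), (13, 10), (14, 17), (23, 18)])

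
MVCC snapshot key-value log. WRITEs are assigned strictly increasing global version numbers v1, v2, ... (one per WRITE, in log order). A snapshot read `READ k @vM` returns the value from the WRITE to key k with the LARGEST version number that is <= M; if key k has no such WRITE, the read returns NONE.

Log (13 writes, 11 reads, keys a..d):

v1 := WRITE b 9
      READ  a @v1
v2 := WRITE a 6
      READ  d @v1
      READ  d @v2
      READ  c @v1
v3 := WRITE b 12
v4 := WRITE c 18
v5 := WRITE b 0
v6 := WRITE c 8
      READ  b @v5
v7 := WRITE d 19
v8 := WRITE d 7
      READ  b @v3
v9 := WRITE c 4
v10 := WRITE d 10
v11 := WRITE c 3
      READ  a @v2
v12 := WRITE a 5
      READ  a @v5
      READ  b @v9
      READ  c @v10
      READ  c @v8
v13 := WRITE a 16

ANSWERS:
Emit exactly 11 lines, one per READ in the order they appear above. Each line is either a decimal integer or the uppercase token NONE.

v1: WRITE b=9  (b history now [(1, 9)])
READ a @v1: history=[] -> no version <= 1 -> NONE
v2: WRITE a=6  (a history now [(2, 6)])
READ d @v1: history=[] -> no version <= 1 -> NONE
READ d @v2: history=[] -> no version <= 2 -> NONE
READ c @v1: history=[] -> no version <= 1 -> NONE
v3: WRITE b=12  (b history now [(1, 9), (3, 12)])
v4: WRITE c=18  (c history now [(4, 18)])
v5: WRITE b=0  (b history now [(1, 9), (3, 12), (5, 0)])
v6: WRITE c=8  (c history now [(4, 18), (6, 8)])
READ b @v5: history=[(1, 9), (3, 12), (5, 0)] -> pick v5 -> 0
v7: WRITE d=19  (d history now [(7, 19)])
v8: WRITE d=7  (d history now [(7, 19), (8, 7)])
READ b @v3: history=[(1, 9), (3, 12), (5, 0)] -> pick v3 -> 12
v9: WRITE c=4  (c history now [(4, 18), (6, 8), (9, 4)])
v10: WRITE d=10  (d history now [(7, 19), (8, 7), (10, 10)])
v11: WRITE c=3  (c history now [(4, 18), (6, 8), (9, 4), (11, 3)])
READ a @v2: history=[(2, 6)] -> pick v2 -> 6
v12: WRITE a=5  (a history now [(2, 6), (12, 5)])
READ a @v5: history=[(2, 6), (12, 5)] -> pick v2 -> 6
READ b @v9: history=[(1, 9), (3, 12), (5, 0)] -> pick v5 -> 0
READ c @v10: history=[(4, 18), (6, 8), (9, 4), (11, 3)] -> pick v9 -> 4
READ c @v8: history=[(4, 18), (6, 8), (9, 4), (11, 3)] -> pick v6 -> 8
v13: WRITE a=16  (a history now [(2, 6), (12, 5), (13, 16)])

Answer: NONE
NONE
NONE
NONE
0
12
6
6
0
4
8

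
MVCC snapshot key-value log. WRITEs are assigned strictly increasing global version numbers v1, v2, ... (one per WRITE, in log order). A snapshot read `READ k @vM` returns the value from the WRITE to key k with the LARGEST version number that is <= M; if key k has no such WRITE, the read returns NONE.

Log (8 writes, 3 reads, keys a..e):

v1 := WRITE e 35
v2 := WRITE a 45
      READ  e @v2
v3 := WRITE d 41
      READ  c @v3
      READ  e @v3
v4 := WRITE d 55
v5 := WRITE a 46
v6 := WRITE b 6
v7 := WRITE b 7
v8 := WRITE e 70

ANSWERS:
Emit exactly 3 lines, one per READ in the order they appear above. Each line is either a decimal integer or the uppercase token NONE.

Answer: 35
NONE
35

Derivation:
v1: WRITE e=35  (e history now [(1, 35)])
v2: WRITE a=45  (a history now [(2, 45)])
READ e @v2: history=[(1, 35)] -> pick v1 -> 35
v3: WRITE d=41  (d history now [(3, 41)])
READ c @v3: history=[] -> no version <= 3 -> NONE
READ e @v3: history=[(1, 35)] -> pick v1 -> 35
v4: WRITE d=55  (d history now [(3, 41), (4, 55)])
v5: WRITE a=46  (a history now [(2, 45), (5, 46)])
v6: WRITE b=6  (b history now [(6, 6)])
v7: WRITE b=7  (b history now [(6, 6), (7, 7)])
v8: WRITE e=70  (e history now [(1, 35), (8, 70)])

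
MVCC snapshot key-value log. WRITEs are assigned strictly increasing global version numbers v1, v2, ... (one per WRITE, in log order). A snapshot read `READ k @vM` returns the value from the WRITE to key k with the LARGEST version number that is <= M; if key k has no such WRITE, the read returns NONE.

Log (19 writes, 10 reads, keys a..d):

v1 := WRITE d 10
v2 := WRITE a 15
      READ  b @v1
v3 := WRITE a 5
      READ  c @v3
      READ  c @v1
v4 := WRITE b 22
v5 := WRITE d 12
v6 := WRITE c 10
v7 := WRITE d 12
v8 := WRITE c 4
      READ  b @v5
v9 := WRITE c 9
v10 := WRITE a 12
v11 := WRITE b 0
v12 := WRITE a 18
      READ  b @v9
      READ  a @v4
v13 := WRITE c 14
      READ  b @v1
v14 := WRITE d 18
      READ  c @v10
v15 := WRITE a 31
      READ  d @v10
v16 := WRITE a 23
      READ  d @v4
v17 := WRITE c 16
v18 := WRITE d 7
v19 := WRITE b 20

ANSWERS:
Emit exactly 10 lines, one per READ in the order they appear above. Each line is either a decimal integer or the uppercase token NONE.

v1: WRITE d=10  (d history now [(1, 10)])
v2: WRITE a=15  (a history now [(2, 15)])
READ b @v1: history=[] -> no version <= 1 -> NONE
v3: WRITE a=5  (a history now [(2, 15), (3, 5)])
READ c @v3: history=[] -> no version <= 3 -> NONE
READ c @v1: history=[] -> no version <= 1 -> NONE
v4: WRITE b=22  (b history now [(4, 22)])
v5: WRITE d=12  (d history now [(1, 10), (5, 12)])
v6: WRITE c=10  (c history now [(6, 10)])
v7: WRITE d=12  (d history now [(1, 10), (5, 12), (7, 12)])
v8: WRITE c=4  (c history now [(6, 10), (8, 4)])
READ b @v5: history=[(4, 22)] -> pick v4 -> 22
v9: WRITE c=9  (c history now [(6, 10), (8, 4), (9, 9)])
v10: WRITE a=12  (a history now [(2, 15), (3, 5), (10, 12)])
v11: WRITE b=0  (b history now [(4, 22), (11, 0)])
v12: WRITE a=18  (a history now [(2, 15), (3, 5), (10, 12), (12, 18)])
READ b @v9: history=[(4, 22), (11, 0)] -> pick v4 -> 22
READ a @v4: history=[(2, 15), (3, 5), (10, 12), (12, 18)] -> pick v3 -> 5
v13: WRITE c=14  (c history now [(6, 10), (8, 4), (9, 9), (13, 14)])
READ b @v1: history=[(4, 22), (11, 0)] -> no version <= 1 -> NONE
v14: WRITE d=18  (d history now [(1, 10), (5, 12), (7, 12), (14, 18)])
READ c @v10: history=[(6, 10), (8, 4), (9, 9), (13, 14)] -> pick v9 -> 9
v15: WRITE a=31  (a history now [(2, 15), (3, 5), (10, 12), (12, 18), (15, 31)])
READ d @v10: history=[(1, 10), (5, 12), (7, 12), (14, 18)] -> pick v7 -> 12
v16: WRITE a=23  (a history now [(2, 15), (3, 5), (10, 12), (12, 18), (15, 31), (16, 23)])
READ d @v4: history=[(1, 10), (5, 12), (7, 12), (14, 18)] -> pick v1 -> 10
v17: WRITE c=16  (c history now [(6, 10), (8, 4), (9, 9), (13, 14), (17, 16)])
v18: WRITE d=7  (d history now [(1, 10), (5, 12), (7, 12), (14, 18), (18, 7)])
v19: WRITE b=20  (b history now [(4, 22), (11, 0), (19, 20)])

Answer: NONE
NONE
NONE
22
22
5
NONE
9
12
10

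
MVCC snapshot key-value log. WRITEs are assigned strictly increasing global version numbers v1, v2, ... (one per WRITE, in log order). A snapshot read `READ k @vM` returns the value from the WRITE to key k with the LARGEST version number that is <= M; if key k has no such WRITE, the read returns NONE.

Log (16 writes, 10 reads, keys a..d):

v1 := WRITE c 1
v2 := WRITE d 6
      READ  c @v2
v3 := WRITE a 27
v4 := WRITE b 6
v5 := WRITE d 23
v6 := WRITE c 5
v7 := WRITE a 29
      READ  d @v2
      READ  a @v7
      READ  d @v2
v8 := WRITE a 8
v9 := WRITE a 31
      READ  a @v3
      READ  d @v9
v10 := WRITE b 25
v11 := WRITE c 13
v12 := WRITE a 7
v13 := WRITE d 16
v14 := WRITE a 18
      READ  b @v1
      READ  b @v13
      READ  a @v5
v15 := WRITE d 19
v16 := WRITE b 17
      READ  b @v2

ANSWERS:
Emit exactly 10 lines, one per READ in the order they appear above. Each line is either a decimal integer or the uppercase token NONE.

v1: WRITE c=1  (c history now [(1, 1)])
v2: WRITE d=6  (d history now [(2, 6)])
READ c @v2: history=[(1, 1)] -> pick v1 -> 1
v3: WRITE a=27  (a history now [(3, 27)])
v4: WRITE b=6  (b history now [(4, 6)])
v5: WRITE d=23  (d history now [(2, 6), (5, 23)])
v6: WRITE c=5  (c history now [(1, 1), (6, 5)])
v7: WRITE a=29  (a history now [(3, 27), (7, 29)])
READ d @v2: history=[(2, 6), (5, 23)] -> pick v2 -> 6
READ a @v7: history=[(3, 27), (7, 29)] -> pick v7 -> 29
READ d @v2: history=[(2, 6), (5, 23)] -> pick v2 -> 6
v8: WRITE a=8  (a history now [(3, 27), (7, 29), (8, 8)])
v9: WRITE a=31  (a history now [(3, 27), (7, 29), (8, 8), (9, 31)])
READ a @v3: history=[(3, 27), (7, 29), (8, 8), (9, 31)] -> pick v3 -> 27
READ d @v9: history=[(2, 6), (5, 23)] -> pick v5 -> 23
v10: WRITE b=25  (b history now [(4, 6), (10, 25)])
v11: WRITE c=13  (c history now [(1, 1), (6, 5), (11, 13)])
v12: WRITE a=7  (a history now [(3, 27), (7, 29), (8, 8), (9, 31), (12, 7)])
v13: WRITE d=16  (d history now [(2, 6), (5, 23), (13, 16)])
v14: WRITE a=18  (a history now [(3, 27), (7, 29), (8, 8), (9, 31), (12, 7), (14, 18)])
READ b @v1: history=[(4, 6), (10, 25)] -> no version <= 1 -> NONE
READ b @v13: history=[(4, 6), (10, 25)] -> pick v10 -> 25
READ a @v5: history=[(3, 27), (7, 29), (8, 8), (9, 31), (12, 7), (14, 18)] -> pick v3 -> 27
v15: WRITE d=19  (d history now [(2, 6), (5, 23), (13, 16), (15, 19)])
v16: WRITE b=17  (b history now [(4, 6), (10, 25), (16, 17)])
READ b @v2: history=[(4, 6), (10, 25), (16, 17)] -> no version <= 2 -> NONE

Answer: 1
6
29
6
27
23
NONE
25
27
NONE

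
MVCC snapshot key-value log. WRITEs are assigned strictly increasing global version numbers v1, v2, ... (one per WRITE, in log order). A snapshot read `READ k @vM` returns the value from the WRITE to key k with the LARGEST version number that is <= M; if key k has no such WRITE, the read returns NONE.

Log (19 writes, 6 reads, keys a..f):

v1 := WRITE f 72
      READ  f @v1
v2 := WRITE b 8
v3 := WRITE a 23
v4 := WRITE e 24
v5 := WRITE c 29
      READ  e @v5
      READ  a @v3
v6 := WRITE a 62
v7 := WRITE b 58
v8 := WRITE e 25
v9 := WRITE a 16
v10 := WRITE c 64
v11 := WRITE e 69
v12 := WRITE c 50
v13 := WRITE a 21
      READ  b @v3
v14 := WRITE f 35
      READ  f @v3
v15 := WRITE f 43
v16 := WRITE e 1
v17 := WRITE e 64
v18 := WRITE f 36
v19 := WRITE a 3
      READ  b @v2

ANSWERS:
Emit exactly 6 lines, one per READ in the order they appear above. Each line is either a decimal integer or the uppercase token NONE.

v1: WRITE f=72  (f history now [(1, 72)])
READ f @v1: history=[(1, 72)] -> pick v1 -> 72
v2: WRITE b=8  (b history now [(2, 8)])
v3: WRITE a=23  (a history now [(3, 23)])
v4: WRITE e=24  (e history now [(4, 24)])
v5: WRITE c=29  (c history now [(5, 29)])
READ e @v5: history=[(4, 24)] -> pick v4 -> 24
READ a @v3: history=[(3, 23)] -> pick v3 -> 23
v6: WRITE a=62  (a history now [(3, 23), (6, 62)])
v7: WRITE b=58  (b history now [(2, 8), (7, 58)])
v8: WRITE e=25  (e history now [(4, 24), (8, 25)])
v9: WRITE a=16  (a history now [(3, 23), (6, 62), (9, 16)])
v10: WRITE c=64  (c history now [(5, 29), (10, 64)])
v11: WRITE e=69  (e history now [(4, 24), (8, 25), (11, 69)])
v12: WRITE c=50  (c history now [(5, 29), (10, 64), (12, 50)])
v13: WRITE a=21  (a history now [(3, 23), (6, 62), (9, 16), (13, 21)])
READ b @v3: history=[(2, 8), (7, 58)] -> pick v2 -> 8
v14: WRITE f=35  (f history now [(1, 72), (14, 35)])
READ f @v3: history=[(1, 72), (14, 35)] -> pick v1 -> 72
v15: WRITE f=43  (f history now [(1, 72), (14, 35), (15, 43)])
v16: WRITE e=1  (e history now [(4, 24), (8, 25), (11, 69), (16, 1)])
v17: WRITE e=64  (e history now [(4, 24), (8, 25), (11, 69), (16, 1), (17, 64)])
v18: WRITE f=36  (f history now [(1, 72), (14, 35), (15, 43), (18, 36)])
v19: WRITE a=3  (a history now [(3, 23), (6, 62), (9, 16), (13, 21), (19, 3)])
READ b @v2: history=[(2, 8), (7, 58)] -> pick v2 -> 8

Answer: 72
24
23
8
72
8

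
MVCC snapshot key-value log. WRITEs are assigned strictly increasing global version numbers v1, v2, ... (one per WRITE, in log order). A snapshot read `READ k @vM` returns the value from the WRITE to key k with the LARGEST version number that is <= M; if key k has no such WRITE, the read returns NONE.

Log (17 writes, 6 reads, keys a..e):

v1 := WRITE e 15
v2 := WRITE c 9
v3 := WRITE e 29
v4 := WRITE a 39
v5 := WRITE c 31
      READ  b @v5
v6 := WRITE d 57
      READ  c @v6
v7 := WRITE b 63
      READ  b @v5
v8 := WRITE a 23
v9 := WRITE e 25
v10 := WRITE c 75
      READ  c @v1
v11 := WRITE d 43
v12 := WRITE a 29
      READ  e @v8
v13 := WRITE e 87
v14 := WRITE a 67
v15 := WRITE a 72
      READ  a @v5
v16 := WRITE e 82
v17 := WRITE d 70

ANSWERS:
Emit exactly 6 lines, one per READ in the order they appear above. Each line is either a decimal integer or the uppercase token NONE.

Answer: NONE
31
NONE
NONE
29
39

Derivation:
v1: WRITE e=15  (e history now [(1, 15)])
v2: WRITE c=9  (c history now [(2, 9)])
v3: WRITE e=29  (e history now [(1, 15), (3, 29)])
v4: WRITE a=39  (a history now [(4, 39)])
v5: WRITE c=31  (c history now [(2, 9), (5, 31)])
READ b @v5: history=[] -> no version <= 5 -> NONE
v6: WRITE d=57  (d history now [(6, 57)])
READ c @v6: history=[(2, 9), (5, 31)] -> pick v5 -> 31
v7: WRITE b=63  (b history now [(7, 63)])
READ b @v5: history=[(7, 63)] -> no version <= 5 -> NONE
v8: WRITE a=23  (a history now [(4, 39), (8, 23)])
v9: WRITE e=25  (e history now [(1, 15), (3, 29), (9, 25)])
v10: WRITE c=75  (c history now [(2, 9), (5, 31), (10, 75)])
READ c @v1: history=[(2, 9), (5, 31), (10, 75)] -> no version <= 1 -> NONE
v11: WRITE d=43  (d history now [(6, 57), (11, 43)])
v12: WRITE a=29  (a history now [(4, 39), (8, 23), (12, 29)])
READ e @v8: history=[(1, 15), (3, 29), (9, 25)] -> pick v3 -> 29
v13: WRITE e=87  (e history now [(1, 15), (3, 29), (9, 25), (13, 87)])
v14: WRITE a=67  (a history now [(4, 39), (8, 23), (12, 29), (14, 67)])
v15: WRITE a=72  (a history now [(4, 39), (8, 23), (12, 29), (14, 67), (15, 72)])
READ a @v5: history=[(4, 39), (8, 23), (12, 29), (14, 67), (15, 72)] -> pick v4 -> 39
v16: WRITE e=82  (e history now [(1, 15), (3, 29), (9, 25), (13, 87), (16, 82)])
v17: WRITE d=70  (d history now [(6, 57), (11, 43), (17, 70)])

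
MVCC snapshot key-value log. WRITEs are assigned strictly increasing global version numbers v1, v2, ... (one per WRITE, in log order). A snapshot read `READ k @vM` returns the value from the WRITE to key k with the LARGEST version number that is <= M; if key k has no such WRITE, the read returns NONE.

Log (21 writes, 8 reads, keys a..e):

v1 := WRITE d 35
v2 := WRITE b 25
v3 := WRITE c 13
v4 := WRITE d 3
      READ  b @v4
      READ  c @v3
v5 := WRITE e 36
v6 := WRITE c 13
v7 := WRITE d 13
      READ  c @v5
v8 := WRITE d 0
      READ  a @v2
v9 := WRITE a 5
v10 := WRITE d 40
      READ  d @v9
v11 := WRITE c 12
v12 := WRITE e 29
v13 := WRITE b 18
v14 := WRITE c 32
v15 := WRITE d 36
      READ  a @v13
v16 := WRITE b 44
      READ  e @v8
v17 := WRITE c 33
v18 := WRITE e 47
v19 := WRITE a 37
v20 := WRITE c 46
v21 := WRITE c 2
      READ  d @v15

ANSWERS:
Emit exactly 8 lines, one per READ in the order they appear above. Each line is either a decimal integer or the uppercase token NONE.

v1: WRITE d=35  (d history now [(1, 35)])
v2: WRITE b=25  (b history now [(2, 25)])
v3: WRITE c=13  (c history now [(3, 13)])
v4: WRITE d=3  (d history now [(1, 35), (4, 3)])
READ b @v4: history=[(2, 25)] -> pick v2 -> 25
READ c @v3: history=[(3, 13)] -> pick v3 -> 13
v5: WRITE e=36  (e history now [(5, 36)])
v6: WRITE c=13  (c history now [(3, 13), (6, 13)])
v7: WRITE d=13  (d history now [(1, 35), (4, 3), (7, 13)])
READ c @v5: history=[(3, 13), (6, 13)] -> pick v3 -> 13
v8: WRITE d=0  (d history now [(1, 35), (4, 3), (7, 13), (8, 0)])
READ a @v2: history=[] -> no version <= 2 -> NONE
v9: WRITE a=5  (a history now [(9, 5)])
v10: WRITE d=40  (d history now [(1, 35), (4, 3), (7, 13), (8, 0), (10, 40)])
READ d @v9: history=[(1, 35), (4, 3), (7, 13), (8, 0), (10, 40)] -> pick v8 -> 0
v11: WRITE c=12  (c history now [(3, 13), (6, 13), (11, 12)])
v12: WRITE e=29  (e history now [(5, 36), (12, 29)])
v13: WRITE b=18  (b history now [(2, 25), (13, 18)])
v14: WRITE c=32  (c history now [(3, 13), (6, 13), (11, 12), (14, 32)])
v15: WRITE d=36  (d history now [(1, 35), (4, 3), (7, 13), (8, 0), (10, 40), (15, 36)])
READ a @v13: history=[(9, 5)] -> pick v9 -> 5
v16: WRITE b=44  (b history now [(2, 25), (13, 18), (16, 44)])
READ e @v8: history=[(5, 36), (12, 29)] -> pick v5 -> 36
v17: WRITE c=33  (c history now [(3, 13), (6, 13), (11, 12), (14, 32), (17, 33)])
v18: WRITE e=47  (e history now [(5, 36), (12, 29), (18, 47)])
v19: WRITE a=37  (a history now [(9, 5), (19, 37)])
v20: WRITE c=46  (c history now [(3, 13), (6, 13), (11, 12), (14, 32), (17, 33), (20, 46)])
v21: WRITE c=2  (c history now [(3, 13), (6, 13), (11, 12), (14, 32), (17, 33), (20, 46), (21, 2)])
READ d @v15: history=[(1, 35), (4, 3), (7, 13), (8, 0), (10, 40), (15, 36)] -> pick v15 -> 36

Answer: 25
13
13
NONE
0
5
36
36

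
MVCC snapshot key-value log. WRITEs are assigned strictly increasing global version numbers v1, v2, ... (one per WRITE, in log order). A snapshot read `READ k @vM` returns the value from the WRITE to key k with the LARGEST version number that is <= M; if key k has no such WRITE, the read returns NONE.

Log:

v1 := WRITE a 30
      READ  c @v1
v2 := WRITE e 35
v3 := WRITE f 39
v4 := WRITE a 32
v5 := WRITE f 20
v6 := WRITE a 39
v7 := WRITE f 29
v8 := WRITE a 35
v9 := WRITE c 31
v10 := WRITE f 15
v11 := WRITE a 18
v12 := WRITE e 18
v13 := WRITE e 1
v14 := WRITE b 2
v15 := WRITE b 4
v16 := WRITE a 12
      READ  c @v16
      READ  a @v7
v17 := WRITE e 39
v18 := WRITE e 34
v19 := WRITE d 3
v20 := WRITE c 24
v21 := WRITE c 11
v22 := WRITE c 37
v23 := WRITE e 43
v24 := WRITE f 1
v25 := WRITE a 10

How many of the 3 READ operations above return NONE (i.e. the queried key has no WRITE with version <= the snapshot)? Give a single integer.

v1: WRITE a=30  (a history now [(1, 30)])
READ c @v1: history=[] -> no version <= 1 -> NONE
v2: WRITE e=35  (e history now [(2, 35)])
v3: WRITE f=39  (f history now [(3, 39)])
v4: WRITE a=32  (a history now [(1, 30), (4, 32)])
v5: WRITE f=20  (f history now [(3, 39), (5, 20)])
v6: WRITE a=39  (a history now [(1, 30), (4, 32), (6, 39)])
v7: WRITE f=29  (f history now [(3, 39), (5, 20), (7, 29)])
v8: WRITE a=35  (a history now [(1, 30), (4, 32), (6, 39), (8, 35)])
v9: WRITE c=31  (c history now [(9, 31)])
v10: WRITE f=15  (f history now [(3, 39), (5, 20), (7, 29), (10, 15)])
v11: WRITE a=18  (a history now [(1, 30), (4, 32), (6, 39), (8, 35), (11, 18)])
v12: WRITE e=18  (e history now [(2, 35), (12, 18)])
v13: WRITE e=1  (e history now [(2, 35), (12, 18), (13, 1)])
v14: WRITE b=2  (b history now [(14, 2)])
v15: WRITE b=4  (b history now [(14, 2), (15, 4)])
v16: WRITE a=12  (a history now [(1, 30), (4, 32), (6, 39), (8, 35), (11, 18), (16, 12)])
READ c @v16: history=[(9, 31)] -> pick v9 -> 31
READ a @v7: history=[(1, 30), (4, 32), (6, 39), (8, 35), (11, 18), (16, 12)] -> pick v6 -> 39
v17: WRITE e=39  (e history now [(2, 35), (12, 18), (13, 1), (17, 39)])
v18: WRITE e=34  (e history now [(2, 35), (12, 18), (13, 1), (17, 39), (18, 34)])
v19: WRITE d=3  (d history now [(19, 3)])
v20: WRITE c=24  (c history now [(9, 31), (20, 24)])
v21: WRITE c=11  (c history now [(9, 31), (20, 24), (21, 11)])
v22: WRITE c=37  (c history now [(9, 31), (20, 24), (21, 11), (22, 37)])
v23: WRITE e=43  (e history now [(2, 35), (12, 18), (13, 1), (17, 39), (18, 34), (23, 43)])
v24: WRITE f=1  (f history now [(3, 39), (5, 20), (7, 29), (10, 15), (24, 1)])
v25: WRITE a=10  (a history now [(1, 30), (4, 32), (6, 39), (8, 35), (11, 18), (16, 12), (25, 10)])
Read results in order: ['NONE', '31', '39']
NONE count = 1

Answer: 1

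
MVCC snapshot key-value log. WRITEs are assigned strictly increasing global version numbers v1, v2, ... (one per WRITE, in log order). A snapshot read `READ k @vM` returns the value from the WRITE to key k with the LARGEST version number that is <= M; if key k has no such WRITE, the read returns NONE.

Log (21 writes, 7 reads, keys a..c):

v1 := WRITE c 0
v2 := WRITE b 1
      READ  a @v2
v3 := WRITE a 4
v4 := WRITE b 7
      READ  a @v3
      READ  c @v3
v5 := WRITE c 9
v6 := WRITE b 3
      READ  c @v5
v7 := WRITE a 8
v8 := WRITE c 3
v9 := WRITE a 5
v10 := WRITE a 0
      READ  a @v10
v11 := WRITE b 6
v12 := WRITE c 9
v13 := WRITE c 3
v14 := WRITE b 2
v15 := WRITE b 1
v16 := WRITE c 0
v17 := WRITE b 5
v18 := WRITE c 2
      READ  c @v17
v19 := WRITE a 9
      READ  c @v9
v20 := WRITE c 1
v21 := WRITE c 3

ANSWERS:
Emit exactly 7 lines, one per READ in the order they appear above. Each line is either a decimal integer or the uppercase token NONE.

v1: WRITE c=0  (c history now [(1, 0)])
v2: WRITE b=1  (b history now [(2, 1)])
READ a @v2: history=[] -> no version <= 2 -> NONE
v3: WRITE a=4  (a history now [(3, 4)])
v4: WRITE b=7  (b history now [(2, 1), (4, 7)])
READ a @v3: history=[(3, 4)] -> pick v3 -> 4
READ c @v3: history=[(1, 0)] -> pick v1 -> 0
v5: WRITE c=9  (c history now [(1, 0), (5, 9)])
v6: WRITE b=3  (b history now [(2, 1), (4, 7), (6, 3)])
READ c @v5: history=[(1, 0), (5, 9)] -> pick v5 -> 9
v7: WRITE a=8  (a history now [(3, 4), (7, 8)])
v8: WRITE c=3  (c history now [(1, 0), (5, 9), (8, 3)])
v9: WRITE a=5  (a history now [(3, 4), (7, 8), (9, 5)])
v10: WRITE a=0  (a history now [(3, 4), (7, 8), (9, 5), (10, 0)])
READ a @v10: history=[(3, 4), (7, 8), (9, 5), (10, 0)] -> pick v10 -> 0
v11: WRITE b=6  (b history now [(2, 1), (4, 7), (6, 3), (11, 6)])
v12: WRITE c=9  (c history now [(1, 0), (5, 9), (8, 3), (12, 9)])
v13: WRITE c=3  (c history now [(1, 0), (5, 9), (8, 3), (12, 9), (13, 3)])
v14: WRITE b=2  (b history now [(2, 1), (4, 7), (6, 3), (11, 6), (14, 2)])
v15: WRITE b=1  (b history now [(2, 1), (4, 7), (6, 3), (11, 6), (14, 2), (15, 1)])
v16: WRITE c=0  (c history now [(1, 0), (5, 9), (8, 3), (12, 9), (13, 3), (16, 0)])
v17: WRITE b=5  (b history now [(2, 1), (4, 7), (6, 3), (11, 6), (14, 2), (15, 1), (17, 5)])
v18: WRITE c=2  (c history now [(1, 0), (5, 9), (8, 3), (12, 9), (13, 3), (16, 0), (18, 2)])
READ c @v17: history=[(1, 0), (5, 9), (8, 3), (12, 9), (13, 3), (16, 0), (18, 2)] -> pick v16 -> 0
v19: WRITE a=9  (a history now [(3, 4), (7, 8), (9, 5), (10, 0), (19, 9)])
READ c @v9: history=[(1, 0), (5, 9), (8, 3), (12, 9), (13, 3), (16, 0), (18, 2)] -> pick v8 -> 3
v20: WRITE c=1  (c history now [(1, 0), (5, 9), (8, 3), (12, 9), (13, 3), (16, 0), (18, 2), (20, 1)])
v21: WRITE c=3  (c history now [(1, 0), (5, 9), (8, 3), (12, 9), (13, 3), (16, 0), (18, 2), (20, 1), (21, 3)])

Answer: NONE
4
0
9
0
0
3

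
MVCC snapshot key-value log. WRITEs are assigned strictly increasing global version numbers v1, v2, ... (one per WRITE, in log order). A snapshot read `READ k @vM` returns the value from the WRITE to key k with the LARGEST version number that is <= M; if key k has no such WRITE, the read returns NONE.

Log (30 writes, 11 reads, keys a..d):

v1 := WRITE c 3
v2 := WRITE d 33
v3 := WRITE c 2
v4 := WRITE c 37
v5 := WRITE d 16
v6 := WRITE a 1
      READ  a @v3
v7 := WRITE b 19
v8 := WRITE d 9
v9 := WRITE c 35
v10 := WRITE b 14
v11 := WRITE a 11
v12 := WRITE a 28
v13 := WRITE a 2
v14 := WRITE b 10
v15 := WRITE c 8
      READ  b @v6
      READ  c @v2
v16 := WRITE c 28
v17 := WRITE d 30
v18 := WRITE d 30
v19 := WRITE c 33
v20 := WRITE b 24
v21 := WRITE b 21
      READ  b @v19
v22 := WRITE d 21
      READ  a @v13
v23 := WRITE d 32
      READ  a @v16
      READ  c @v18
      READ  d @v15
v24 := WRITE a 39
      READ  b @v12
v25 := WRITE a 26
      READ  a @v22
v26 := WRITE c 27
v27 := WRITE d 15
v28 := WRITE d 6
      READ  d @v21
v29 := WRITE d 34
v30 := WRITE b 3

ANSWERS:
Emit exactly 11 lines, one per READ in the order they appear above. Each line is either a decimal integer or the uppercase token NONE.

v1: WRITE c=3  (c history now [(1, 3)])
v2: WRITE d=33  (d history now [(2, 33)])
v3: WRITE c=2  (c history now [(1, 3), (3, 2)])
v4: WRITE c=37  (c history now [(1, 3), (3, 2), (4, 37)])
v5: WRITE d=16  (d history now [(2, 33), (5, 16)])
v6: WRITE a=1  (a history now [(6, 1)])
READ a @v3: history=[(6, 1)] -> no version <= 3 -> NONE
v7: WRITE b=19  (b history now [(7, 19)])
v8: WRITE d=9  (d history now [(2, 33), (5, 16), (8, 9)])
v9: WRITE c=35  (c history now [(1, 3), (3, 2), (4, 37), (9, 35)])
v10: WRITE b=14  (b history now [(7, 19), (10, 14)])
v11: WRITE a=11  (a history now [(6, 1), (11, 11)])
v12: WRITE a=28  (a history now [(6, 1), (11, 11), (12, 28)])
v13: WRITE a=2  (a history now [(6, 1), (11, 11), (12, 28), (13, 2)])
v14: WRITE b=10  (b history now [(7, 19), (10, 14), (14, 10)])
v15: WRITE c=8  (c history now [(1, 3), (3, 2), (4, 37), (9, 35), (15, 8)])
READ b @v6: history=[(7, 19), (10, 14), (14, 10)] -> no version <= 6 -> NONE
READ c @v2: history=[(1, 3), (3, 2), (4, 37), (9, 35), (15, 8)] -> pick v1 -> 3
v16: WRITE c=28  (c history now [(1, 3), (3, 2), (4, 37), (9, 35), (15, 8), (16, 28)])
v17: WRITE d=30  (d history now [(2, 33), (5, 16), (8, 9), (17, 30)])
v18: WRITE d=30  (d history now [(2, 33), (5, 16), (8, 9), (17, 30), (18, 30)])
v19: WRITE c=33  (c history now [(1, 3), (3, 2), (4, 37), (9, 35), (15, 8), (16, 28), (19, 33)])
v20: WRITE b=24  (b history now [(7, 19), (10, 14), (14, 10), (20, 24)])
v21: WRITE b=21  (b history now [(7, 19), (10, 14), (14, 10), (20, 24), (21, 21)])
READ b @v19: history=[(7, 19), (10, 14), (14, 10), (20, 24), (21, 21)] -> pick v14 -> 10
v22: WRITE d=21  (d history now [(2, 33), (5, 16), (8, 9), (17, 30), (18, 30), (22, 21)])
READ a @v13: history=[(6, 1), (11, 11), (12, 28), (13, 2)] -> pick v13 -> 2
v23: WRITE d=32  (d history now [(2, 33), (5, 16), (8, 9), (17, 30), (18, 30), (22, 21), (23, 32)])
READ a @v16: history=[(6, 1), (11, 11), (12, 28), (13, 2)] -> pick v13 -> 2
READ c @v18: history=[(1, 3), (3, 2), (4, 37), (9, 35), (15, 8), (16, 28), (19, 33)] -> pick v16 -> 28
READ d @v15: history=[(2, 33), (5, 16), (8, 9), (17, 30), (18, 30), (22, 21), (23, 32)] -> pick v8 -> 9
v24: WRITE a=39  (a history now [(6, 1), (11, 11), (12, 28), (13, 2), (24, 39)])
READ b @v12: history=[(7, 19), (10, 14), (14, 10), (20, 24), (21, 21)] -> pick v10 -> 14
v25: WRITE a=26  (a history now [(6, 1), (11, 11), (12, 28), (13, 2), (24, 39), (25, 26)])
READ a @v22: history=[(6, 1), (11, 11), (12, 28), (13, 2), (24, 39), (25, 26)] -> pick v13 -> 2
v26: WRITE c=27  (c history now [(1, 3), (3, 2), (4, 37), (9, 35), (15, 8), (16, 28), (19, 33), (26, 27)])
v27: WRITE d=15  (d history now [(2, 33), (5, 16), (8, 9), (17, 30), (18, 30), (22, 21), (23, 32), (27, 15)])
v28: WRITE d=6  (d history now [(2, 33), (5, 16), (8, 9), (17, 30), (18, 30), (22, 21), (23, 32), (27, 15), (28, 6)])
READ d @v21: history=[(2, 33), (5, 16), (8, 9), (17, 30), (18, 30), (22, 21), (23, 32), (27, 15), (28, 6)] -> pick v18 -> 30
v29: WRITE d=34  (d history now [(2, 33), (5, 16), (8, 9), (17, 30), (18, 30), (22, 21), (23, 32), (27, 15), (28, 6), (29, 34)])
v30: WRITE b=3  (b history now [(7, 19), (10, 14), (14, 10), (20, 24), (21, 21), (30, 3)])

Answer: NONE
NONE
3
10
2
2
28
9
14
2
30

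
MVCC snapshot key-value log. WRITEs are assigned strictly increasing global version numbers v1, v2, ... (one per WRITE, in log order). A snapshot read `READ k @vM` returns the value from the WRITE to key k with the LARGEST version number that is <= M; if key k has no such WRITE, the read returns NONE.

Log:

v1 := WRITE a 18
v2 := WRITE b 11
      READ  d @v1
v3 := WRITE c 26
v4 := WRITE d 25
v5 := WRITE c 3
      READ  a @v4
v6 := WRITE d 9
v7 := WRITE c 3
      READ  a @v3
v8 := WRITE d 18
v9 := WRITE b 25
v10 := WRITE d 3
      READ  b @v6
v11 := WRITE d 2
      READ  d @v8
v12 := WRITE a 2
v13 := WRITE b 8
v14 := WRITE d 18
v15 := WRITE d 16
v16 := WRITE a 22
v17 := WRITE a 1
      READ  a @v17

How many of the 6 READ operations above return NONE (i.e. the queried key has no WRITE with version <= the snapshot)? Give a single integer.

Answer: 1

Derivation:
v1: WRITE a=18  (a history now [(1, 18)])
v2: WRITE b=11  (b history now [(2, 11)])
READ d @v1: history=[] -> no version <= 1 -> NONE
v3: WRITE c=26  (c history now [(3, 26)])
v4: WRITE d=25  (d history now [(4, 25)])
v5: WRITE c=3  (c history now [(3, 26), (5, 3)])
READ a @v4: history=[(1, 18)] -> pick v1 -> 18
v6: WRITE d=9  (d history now [(4, 25), (6, 9)])
v7: WRITE c=3  (c history now [(3, 26), (5, 3), (7, 3)])
READ a @v3: history=[(1, 18)] -> pick v1 -> 18
v8: WRITE d=18  (d history now [(4, 25), (6, 9), (8, 18)])
v9: WRITE b=25  (b history now [(2, 11), (9, 25)])
v10: WRITE d=3  (d history now [(4, 25), (6, 9), (8, 18), (10, 3)])
READ b @v6: history=[(2, 11), (9, 25)] -> pick v2 -> 11
v11: WRITE d=2  (d history now [(4, 25), (6, 9), (8, 18), (10, 3), (11, 2)])
READ d @v8: history=[(4, 25), (6, 9), (8, 18), (10, 3), (11, 2)] -> pick v8 -> 18
v12: WRITE a=2  (a history now [(1, 18), (12, 2)])
v13: WRITE b=8  (b history now [(2, 11), (9, 25), (13, 8)])
v14: WRITE d=18  (d history now [(4, 25), (6, 9), (8, 18), (10, 3), (11, 2), (14, 18)])
v15: WRITE d=16  (d history now [(4, 25), (6, 9), (8, 18), (10, 3), (11, 2), (14, 18), (15, 16)])
v16: WRITE a=22  (a history now [(1, 18), (12, 2), (16, 22)])
v17: WRITE a=1  (a history now [(1, 18), (12, 2), (16, 22), (17, 1)])
READ a @v17: history=[(1, 18), (12, 2), (16, 22), (17, 1)] -> pick v17 -> 1
Read results in order: ['NONE', '18', '18', '11', '18', '1']
NONE count = 1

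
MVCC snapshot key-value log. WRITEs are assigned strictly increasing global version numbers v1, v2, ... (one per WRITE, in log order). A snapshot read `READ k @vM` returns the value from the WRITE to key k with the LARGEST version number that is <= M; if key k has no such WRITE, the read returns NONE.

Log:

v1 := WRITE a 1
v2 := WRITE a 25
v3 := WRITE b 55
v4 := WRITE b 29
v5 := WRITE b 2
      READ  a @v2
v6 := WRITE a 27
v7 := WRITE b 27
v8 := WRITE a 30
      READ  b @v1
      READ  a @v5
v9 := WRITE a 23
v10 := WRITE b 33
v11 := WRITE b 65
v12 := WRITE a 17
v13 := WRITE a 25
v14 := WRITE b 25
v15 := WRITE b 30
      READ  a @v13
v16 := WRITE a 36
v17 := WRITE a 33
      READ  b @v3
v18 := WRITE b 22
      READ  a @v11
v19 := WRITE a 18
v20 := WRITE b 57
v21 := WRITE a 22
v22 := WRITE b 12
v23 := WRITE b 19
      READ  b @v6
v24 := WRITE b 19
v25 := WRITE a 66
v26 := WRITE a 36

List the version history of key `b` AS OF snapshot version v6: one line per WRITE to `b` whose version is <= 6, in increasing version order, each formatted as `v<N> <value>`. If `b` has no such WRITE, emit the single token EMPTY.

Scan writes for key=b with version <= 6:
  v1 WRITE a 1 -> skip
  v2 WRITE a 25 -> skip
  v3 WRITE b 55 -> keep
  v4 WRITE b 29 -> keep
  v5 WRITE b 2 -> keep
  v6 WRITE a 27 -> skip
  v7 WRITE b 27 -> drop (> snap)
  v8 WRITE a 30 -> skip
  v9 WRITE a 23 -> skip
  v10 WRITE b 33 -> drop (> snap)
  v11 WRITE b 65 -> drop (> snap)
  v12 WRITE a 17 -> skip
  v13 WRITE a 25 -> skip
  v14 WRITE b 25 -> drop (> snap)
  v15 WRITE b 30 -> drop (> snap)
  v16 WRITE a 36 -> skip
  v17 WRITE a 33 -> skip
  v18 WRITE b 22 -> drop (> snap)
  v19 WRITE a 18 -> skip
  v20 WRITE b 57 -> drop (> snap)
  v21 WRITE a 22 -> skip
  v22 WRITE b 12 -> drop (> snap)
  v23 WRITE b 19 -> drop (> snap)
  v24 WRITE b 19 -> drop (> snap)
  v25 WRITE a 66 -> skip
  v26 WRITE a 36 -> skip
Collected: [(3, 55), (4, 29), (5, 2)]

Answer: v3 55
v4 29
v5 2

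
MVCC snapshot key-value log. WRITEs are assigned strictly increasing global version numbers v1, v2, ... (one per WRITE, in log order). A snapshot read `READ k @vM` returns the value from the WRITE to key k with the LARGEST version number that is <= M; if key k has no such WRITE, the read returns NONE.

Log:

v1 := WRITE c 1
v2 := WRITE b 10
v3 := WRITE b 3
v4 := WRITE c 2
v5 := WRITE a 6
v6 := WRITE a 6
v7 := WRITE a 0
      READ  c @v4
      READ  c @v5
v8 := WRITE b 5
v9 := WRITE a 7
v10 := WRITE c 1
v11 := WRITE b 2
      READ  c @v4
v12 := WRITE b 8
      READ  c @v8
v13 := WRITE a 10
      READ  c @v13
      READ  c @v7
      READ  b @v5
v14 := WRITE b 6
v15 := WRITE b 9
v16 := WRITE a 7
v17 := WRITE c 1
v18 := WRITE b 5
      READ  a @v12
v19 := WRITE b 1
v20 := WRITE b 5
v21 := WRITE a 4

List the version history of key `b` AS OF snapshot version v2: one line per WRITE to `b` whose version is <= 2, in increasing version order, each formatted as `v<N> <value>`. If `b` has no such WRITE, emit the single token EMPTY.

Answer: v2 10

Derivation:
Scan writes for key=b with version <= 2:
  v1 WRITE c 1 -> skip
  v2 WRITE b 10 -> keep
  v3 WRITE b 3 -> drop (> snap)
  v4 WRITE c 2 -> skip
  v5 WRITE a 6 -> skip
  v6 WRITE a 6 -> skip
  v7 WRITE a 0 -> skip
  v8 WRITE b 5 -> drop (> snap)
  v9 WRITE a 7 -> skip
  v10 WRITE c 1 -> skip
  v11 WRITE b 2 -> drop (> snap)
  v12 WRITE b 8 -> drop (> snap)
  v13 WRITE a 10 -> skip
  v14 WRITE b 6 -> drop (> snap)
  v15 WRITE b 9 -> drop (> snap)
  v16 WRITE a 7 -> skip
  v17 WRITE c 1 -> skip
  v18 WRITE b 5 -> drop (> snap)
  v19 WRITE b 1 -> drop (> snap)
  v20 WRITE b 5 -> drop (> snap)
  v21 WRITE a 4 -> skip
Collected: [(2, 10)]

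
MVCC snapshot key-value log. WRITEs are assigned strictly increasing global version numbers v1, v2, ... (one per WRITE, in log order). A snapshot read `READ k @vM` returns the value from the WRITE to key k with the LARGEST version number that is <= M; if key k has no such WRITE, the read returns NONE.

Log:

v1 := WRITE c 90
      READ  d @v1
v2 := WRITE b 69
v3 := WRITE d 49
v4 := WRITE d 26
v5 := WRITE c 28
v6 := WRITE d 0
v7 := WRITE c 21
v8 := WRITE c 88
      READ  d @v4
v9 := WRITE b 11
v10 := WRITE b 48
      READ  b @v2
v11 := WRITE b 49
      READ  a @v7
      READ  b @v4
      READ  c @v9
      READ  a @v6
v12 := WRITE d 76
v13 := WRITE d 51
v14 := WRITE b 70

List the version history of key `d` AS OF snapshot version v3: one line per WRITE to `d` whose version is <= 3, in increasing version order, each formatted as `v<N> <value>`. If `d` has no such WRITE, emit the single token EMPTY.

Answer: v3 49

Derivation:
Scan writes for key=d with version <= 3:
  v1 WRITE c 90 -> skip
  v2 WRITE b 69 -> skip
  v3 WRITE d 49 -> keep
  v4 WRITE d 26 -> drop (> snap)
  v5 WRITE c 28 -> skip
  v6 WRITE d 0 -> drop (> snap)
  v7 WRITE c 21 -> skip
  v8 WRITE c 88 -> skip
  v9 WRITE b 11 -> skip
  v10 WRITE b 48 -> skip
  v11 WRITE b 49 -> skip
  v12 WRITE d 76 -> drop (> snap)
  v13 WRITE d 51 -> drop (> snap)
  v14 WRITE b 70 -> skip
Collected: [(3, 49)]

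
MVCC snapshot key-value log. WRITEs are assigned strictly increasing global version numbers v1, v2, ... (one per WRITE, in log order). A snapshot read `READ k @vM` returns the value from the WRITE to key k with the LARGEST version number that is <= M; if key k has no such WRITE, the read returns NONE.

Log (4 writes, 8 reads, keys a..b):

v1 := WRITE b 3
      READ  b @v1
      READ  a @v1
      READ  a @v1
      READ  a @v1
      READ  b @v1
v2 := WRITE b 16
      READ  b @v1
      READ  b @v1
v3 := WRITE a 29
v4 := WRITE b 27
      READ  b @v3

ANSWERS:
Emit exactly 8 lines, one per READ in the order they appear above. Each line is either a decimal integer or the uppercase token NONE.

Answer: 3
NONE
NONE
NONE
3
3
3
16

Derivation:
v1: WRITE b=3  (b history now [(1, 3)])
READ b @v1: history=[(1, 3)] -> pick v1 -> 3
READ a @v1: history=[] -> no version <= 1 -> NONE
READ a @v1: history=[] -> no version <= 1 -> NONE
READ a @v1: history=[] -> no version <= 1 -> NONE
READ b @v1: history=[(1, 3)] -> pick v1 -> 3
v2: WRITE b=16  (b history now [(1, 3), (2, 16)])
READ b @v1: history=[(1, 3), (2, 16)] -> pick v1 -> 3
READ b @v1: history=[(1, 3), (2, 16)] -> pick v1 -> 3
v3: WRITE a=29  (a history now [(3, 29)])
v4: WRITE b=27  (b history now [(1, 3), (2, 16), (4, 27)])
READ b @v3: history=[(1, 3), (2, 16), (4, 27)] -> pick v2 -> 16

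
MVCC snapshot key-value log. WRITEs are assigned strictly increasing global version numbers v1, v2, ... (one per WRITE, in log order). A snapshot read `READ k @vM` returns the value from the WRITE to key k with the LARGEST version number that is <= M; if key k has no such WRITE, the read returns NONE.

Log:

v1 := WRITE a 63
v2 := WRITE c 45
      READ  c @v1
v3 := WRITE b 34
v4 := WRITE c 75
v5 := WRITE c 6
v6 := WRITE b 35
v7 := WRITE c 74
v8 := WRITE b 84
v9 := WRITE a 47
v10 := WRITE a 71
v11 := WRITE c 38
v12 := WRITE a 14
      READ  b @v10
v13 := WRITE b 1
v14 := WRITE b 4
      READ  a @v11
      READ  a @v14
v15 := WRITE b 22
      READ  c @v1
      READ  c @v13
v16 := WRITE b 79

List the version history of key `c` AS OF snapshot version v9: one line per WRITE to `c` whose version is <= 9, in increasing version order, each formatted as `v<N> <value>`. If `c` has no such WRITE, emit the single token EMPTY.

Answer: v2 45
v4 75
v5 6
v7 74

Derivation:
Scan writes for key=c with version <= 9:
  v1 WRITE a 63 -> skip
  v2 WRITE c 45 -> keep
  v3 WRITE b 34 -> skip
  v4 WRITE c 75 -> keep
  v5 WRITE c 6 -> keep
  v6 WRITE b 35 -> skip
  v7 WRITE c 74 -> keep
  v8 WRITE b 84 -> skip
  v9 WRITE a 47 -> skip
  v10 WRITE a 71 -> skip
  v11 WRITE c 38 -> drop (> snap)
  v12 WRITE a 14 -> skip
  v13 WRITE b 1 -> skip
  v14 WRITE b 4 -> skip
  v15 WRITE b 22 -> skip
  v16 WRITE b 79 -> skip
Collected: [(2, 45), (4, 75), (5, 6), (7, 74)]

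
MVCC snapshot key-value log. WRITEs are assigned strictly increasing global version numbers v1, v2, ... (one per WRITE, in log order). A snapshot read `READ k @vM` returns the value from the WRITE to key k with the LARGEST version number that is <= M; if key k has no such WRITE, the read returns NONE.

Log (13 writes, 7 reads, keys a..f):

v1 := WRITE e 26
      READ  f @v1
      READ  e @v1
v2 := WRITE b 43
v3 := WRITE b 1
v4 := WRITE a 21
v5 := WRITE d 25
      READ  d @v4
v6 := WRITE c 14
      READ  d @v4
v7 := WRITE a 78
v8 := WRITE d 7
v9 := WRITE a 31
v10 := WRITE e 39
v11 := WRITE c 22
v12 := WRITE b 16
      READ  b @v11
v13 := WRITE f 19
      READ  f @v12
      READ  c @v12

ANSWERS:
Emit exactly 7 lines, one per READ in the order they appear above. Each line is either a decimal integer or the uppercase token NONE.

v1: WRITE e=26  (e history now [(1, 26)])
READ f @v1: history=[] -> no version <= 1 -> NONE
READ e @v1: history=[(1, 26)] -> pick v1 -> 26
v2: WRITE b=43  (b history now [(2, 43)])
v3: WRITE b=1  (b history now [(2, 43), (3, 1)])
v4: WRITE a=21  (a history now [(4, 21)])
v5: WRITE d=25  (d history now [(5, 25)])
READ d @v4: history=[(5, 25)] -> no version <= 4 -> NONE
v6: WRITE c=14  (c history now [(6, 14)])
READ d @v4: history=[(5, 25)] -> no version <= 4 -> NONE
v7: WRITE a=78  (a history now [(4, 21), (7, 78)])
v8: WRITE d=7  (d history now [(5, 25), (8, 7)])
v9: WRITE a=31  (a history now [(4, 21), (7, 78), (9, 31)])
v10: WRITE e=39  (e history now [(1, 26), (10, 39)])
v11: WRITE c=22  (c history now [(6, 14), (11, 22)])
v12: WRITE b=16  (b history now [(2, 43), (3, 1), (12, 16)])
READ b @v11: history=[(2, 43), (3, 1), (12, 16)] -> pick v3 -> 1
v13: WRITE f=19  (f history now [(13, 19)])
READ f @v12: history=[(13, 19)] -> no version <= 12 -> NONE
READ c @v12: history=[(6, 14), (11, 22)] -> pick v11 -> 22

Answer: NONE
26
NONE
NONE
1
NONE
22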